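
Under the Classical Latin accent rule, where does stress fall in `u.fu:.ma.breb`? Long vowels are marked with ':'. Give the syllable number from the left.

Classical Latin: stress the penult if heavy (long vowel or closed), else the antepenult.
Weights: 2 fu: H, 3 ma L, 4 breb H.
The penult (syllable 3, ma) is light, so stress falls on the antepenult (syllable 2, fu:).
Stress on syllable 2: u.ˈfu:.ma.breb.

2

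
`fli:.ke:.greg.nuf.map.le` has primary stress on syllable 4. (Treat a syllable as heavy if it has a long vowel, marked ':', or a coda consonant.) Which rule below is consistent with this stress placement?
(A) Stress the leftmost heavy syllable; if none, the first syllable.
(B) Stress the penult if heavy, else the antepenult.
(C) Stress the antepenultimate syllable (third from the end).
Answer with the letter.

Rule A → syllable 1 (observed: 4).
Rule B → syllable 5 (observed: 4).
Rule C → syllable 4 ✓.

C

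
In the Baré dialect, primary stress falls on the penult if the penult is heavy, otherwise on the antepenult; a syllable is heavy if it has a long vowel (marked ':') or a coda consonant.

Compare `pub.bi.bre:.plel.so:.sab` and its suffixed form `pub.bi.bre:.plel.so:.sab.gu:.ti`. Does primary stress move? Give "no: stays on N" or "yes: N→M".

yes: 5→7

Base `pub.bi.bre:.plel.so:.sab` (6 syllables):
  Weights: 4 plel H, 5 so: H, 6 sab H.
  The penult (syllable 5, so:) is heavy, so it takes stress.
  → primary stress on syllable 5.
Suffixed `pub.bi.bre:.plel.so:.sab.gu:.ti` (8 syllables):
  Weights: 6 sab H, 7 gu: H, 8 ti L.
  The penult (syllable 7, gu:) is heavy, so it takes stress.
  → primary stress on syllable 7.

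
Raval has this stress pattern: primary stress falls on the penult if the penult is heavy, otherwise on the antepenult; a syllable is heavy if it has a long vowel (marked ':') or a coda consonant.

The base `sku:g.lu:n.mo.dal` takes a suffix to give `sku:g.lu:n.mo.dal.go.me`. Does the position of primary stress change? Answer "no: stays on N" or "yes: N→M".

Base `sku:g.lu:n.mo.dal` (4 syllables):
  Weights: 2 lu:n H, 3 mo L, 4 dal H.
  The penult (syllable 3, mo) is light, so stress falls on the antepenult (syllable 2, lu:n).
  → primary stress on syllable 2.
Suffixed `sku:g.lu:n.mo.dal.go.me` (6 syllables):
  Weights: 4 dal H, 5 go L, 6 me L.
  The penult (syllable 5, go) is light, so stress falls on the antepenult (syllable 4, dal).
  → primary stress on syllable 4.

yes: 2→4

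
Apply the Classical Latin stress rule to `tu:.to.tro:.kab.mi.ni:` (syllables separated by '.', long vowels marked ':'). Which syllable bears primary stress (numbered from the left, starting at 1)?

4

Classical Latin: stress the penult if heavy (long vowel or closed), else the antepenult.
Weights: 4 kab H, 5 mi L, 6 ni: H.
The penult (syllable 5, mi) is light, so stress falls on the antepenult (syllable 4, kab).
Stress on syllable 4: tu:.to.tro:.ˈkab.mi.ni:.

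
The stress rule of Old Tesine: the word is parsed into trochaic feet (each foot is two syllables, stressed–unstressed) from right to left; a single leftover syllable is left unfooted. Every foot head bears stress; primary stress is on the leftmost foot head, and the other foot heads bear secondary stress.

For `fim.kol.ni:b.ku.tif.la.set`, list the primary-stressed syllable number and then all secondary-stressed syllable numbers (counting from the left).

primary 2, secondary 4, 6

Parse right to left into trochaic (ˈσσ) feet: fim (ˈkol.ni:b) (ˈku.tif) (ˈla.set). Syllable 1 is left unfooted.
Foot heads (stressed positions): 2, 4, 6.
End Rule Leftmost: primary stress on the leftmost head = syllable 2.
Secondary stress on 4, 6: fim.ˈkol.ni:b.ˌku.tif.ˌla.set.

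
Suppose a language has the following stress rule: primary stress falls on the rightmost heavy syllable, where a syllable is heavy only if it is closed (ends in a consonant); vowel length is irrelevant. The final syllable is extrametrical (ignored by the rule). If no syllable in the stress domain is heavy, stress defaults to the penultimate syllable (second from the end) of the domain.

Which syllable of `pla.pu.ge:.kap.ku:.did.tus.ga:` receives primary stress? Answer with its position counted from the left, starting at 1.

7

The final syllable (8, ga:) is extrametrical; the stress domain is syllables 1–7.
Weights: 1 pla L, 2 pu L, 3 ge: L, 4 kap H, 5 ku: L, 6 did H, 7 tus H.
Heavy syllables in the domain: 4, 6, 7. The rightmost is syllable 7 (tus).
Primary stress: syllable 7 → pla.pu.ge:.kap.ku:.did.ˈtus.ga:.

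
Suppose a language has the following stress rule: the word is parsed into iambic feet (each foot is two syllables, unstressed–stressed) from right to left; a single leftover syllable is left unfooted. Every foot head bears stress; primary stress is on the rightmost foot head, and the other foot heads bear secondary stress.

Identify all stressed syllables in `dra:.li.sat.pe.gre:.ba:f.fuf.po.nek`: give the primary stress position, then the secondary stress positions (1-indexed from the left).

Parse right to left into iambic (σˈσ) feet: dra: (li.ˈsat) (pe.ˈgre:) (ba:f.ˈfuf) (po.ˈnek). Syllable 1 is left unfooted.
Foot heads (stressed positions): 3, 5, 7, 9.
End Rule Rightmost: primary stress on the rightmost head = syllable 9.
Secondary stress on 3, 5, 7: dra:.li.ˌsat.pe.ˌgre:.ba:f.ˌfuf.po.ˈnek.

primary 9, secondary 3, 5, 7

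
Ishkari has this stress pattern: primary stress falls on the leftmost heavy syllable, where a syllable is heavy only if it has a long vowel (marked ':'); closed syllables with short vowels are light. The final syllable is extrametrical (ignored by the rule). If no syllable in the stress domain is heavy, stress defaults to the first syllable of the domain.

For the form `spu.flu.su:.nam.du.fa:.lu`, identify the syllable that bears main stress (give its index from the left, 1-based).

The final syllable (7, lu) is extrametrical; the stress domain is syllables 1–6.
Weights: 1 spu L, 2 flu L, 3 su: H, 4 nam L, 5 du L, 6 fa: H.
Heavy syllables in the domain: 3, 6. The leftmost is syllable 3 (su:).
Primary stress: syllable 3 → spu.flu.ˈsu:.nam.du.fa:.lu.

3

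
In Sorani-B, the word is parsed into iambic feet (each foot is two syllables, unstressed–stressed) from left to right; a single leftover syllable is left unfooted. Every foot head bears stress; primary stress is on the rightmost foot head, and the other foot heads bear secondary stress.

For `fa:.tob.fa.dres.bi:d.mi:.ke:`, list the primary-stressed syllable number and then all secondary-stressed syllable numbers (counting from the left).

Parse left to right into iambic (σˈσ) feet: (fa:.ˈtob) (fa.ˈdres) (bi:d.ˈmi:) ke:. Syllable 7 is left unfooted.
Foot heads (stressed positions): 2, 4, 6.
End Rule Rightmost: primary stress on the rightmost head = syllable 6.
Secondary stress on 2, 4: fa:.ˌtob.fa.ˌdres.bi:d.ˈmi:.ke:.

primary 6, secondary 2, 4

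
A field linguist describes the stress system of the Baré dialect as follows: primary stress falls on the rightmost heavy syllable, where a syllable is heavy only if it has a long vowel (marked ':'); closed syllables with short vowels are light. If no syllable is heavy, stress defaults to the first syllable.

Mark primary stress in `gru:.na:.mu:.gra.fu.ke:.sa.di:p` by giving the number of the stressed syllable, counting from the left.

8

Weights: 1 gru: H, 2 na: H, 3 mu: H, 4 gra L, 5 fu L, 6 ke: H, 7 sa L, 8 di:p H.
Heavy syllables in the domain: 1, 2, 3, 6, 8. The rightmost is syllable 8 (di:p).
Primary stress: syllable 8 → gru:.na:.mu:.gra.fu.ke:.sa.ˈdi:p.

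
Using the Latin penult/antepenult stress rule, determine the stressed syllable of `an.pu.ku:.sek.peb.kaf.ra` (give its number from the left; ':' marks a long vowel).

6

Classical Latin: stress the penult if heavy (long vowel or closed), else the antepenult.
Weights: 5 peb H, 6 kaf H, 7 ra L.
The penult (syllable 6, kaf) is heavy, so it takes stress.
Stress on syllable 6: an.pu.ku:.sek.peb.ˈkaf.ra.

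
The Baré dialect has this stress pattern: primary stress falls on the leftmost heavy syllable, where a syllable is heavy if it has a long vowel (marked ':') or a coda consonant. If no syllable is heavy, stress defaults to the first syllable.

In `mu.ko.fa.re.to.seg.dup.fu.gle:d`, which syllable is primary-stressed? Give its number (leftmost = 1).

6

Weights: 1 mu L, 2 ko L, 3 fa L, 4 re L, 5 to L, 6 seg H, 7 dup H, 8 fu L, 9 gle:d H.
Heavy syllables in the domain: 6, 7, 9. The leftmost is syllable 6 (seg).
Primary stress: syllable 6 → mu.ko.fa.re.to.ˈseg.dup.fu.gle:d.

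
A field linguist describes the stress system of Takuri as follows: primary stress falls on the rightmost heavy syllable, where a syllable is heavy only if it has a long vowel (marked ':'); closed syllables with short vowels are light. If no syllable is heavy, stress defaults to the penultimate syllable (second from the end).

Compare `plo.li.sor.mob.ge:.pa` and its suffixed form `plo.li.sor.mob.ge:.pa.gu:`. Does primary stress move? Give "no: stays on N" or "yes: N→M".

yes: 5→7

Base `plo.li.sor.mob.ge:.pa` (6 syllables):
  Weights: 1 plo L, 2 li L, 3 sor L, 4 mob L, 5 ge: H, 6 pa L.
  Heavy syllables in the domain: 5. The rightmost is syllable 5 (ge:).
  → primary stress on syllable 5.
Suffixed `plo.li.sor.mob.ge:.pa.gu:` (7 syllables):
  Weights: 1 plo L, 2 li L, 3 sor L, 4 mob L, 5 ge: H, 6 pa L, 7 gu: H.
  Heavy syllables in the domain: 5, 7. The rightmost is syllable 7 (gu:).
  → primary stress on syllable 7.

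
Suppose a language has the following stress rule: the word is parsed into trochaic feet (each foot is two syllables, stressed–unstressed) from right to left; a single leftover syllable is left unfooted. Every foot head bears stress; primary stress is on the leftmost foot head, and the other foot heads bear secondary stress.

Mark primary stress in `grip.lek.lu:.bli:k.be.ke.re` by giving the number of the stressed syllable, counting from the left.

2

Parse right to left into trochaic (ˈσσ) feet: grip (ˈlek.lu:) (ˈbli:k.be) (ˈke.re). Syllable 1 is left unfooted.
Foot heads (stressed positions): 2, 4, 6.
End Rule Leftmost: primary stress on the leftmost head = syllable 2.
Primary stress: syllable 2 → grip.ˈlek.lu:.bli:k.be.ke.re.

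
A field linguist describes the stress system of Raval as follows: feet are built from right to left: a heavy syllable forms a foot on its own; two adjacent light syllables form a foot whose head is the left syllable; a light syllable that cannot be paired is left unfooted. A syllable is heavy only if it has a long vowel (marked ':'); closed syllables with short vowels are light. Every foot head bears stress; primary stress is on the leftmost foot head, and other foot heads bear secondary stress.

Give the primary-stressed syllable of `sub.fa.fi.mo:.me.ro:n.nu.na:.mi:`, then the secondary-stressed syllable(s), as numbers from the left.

Weights: 1 sub L, 2 fa L, 3 fi L, 4 mo: H, 5 me L, 6 ro:n H, 7 nu L, 8 na: H, 9 mi: H.
Parse right to left (heavy = foot alone; LL = one foot; stranded L unfooted): sub (ˈfa.fi) (ˈmo:) me (ˈro:n) nu (ˈna:) (ˈmi:).
Foot heads: 2, 4, 6, 8, 9.
Primary stress on the leftmost head = syllable 2.
Secondary stress on 4, 6, 8, 9: sub.ˈfa.fi.ˌmo:.me.ˌro:n.nu.ˌna:.ˌmi:.

primary 2, secondary 4, 6, 8, 9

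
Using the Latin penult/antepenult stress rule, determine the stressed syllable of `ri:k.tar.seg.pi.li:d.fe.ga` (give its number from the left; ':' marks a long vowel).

5

Classical Latin: stress the penult if heavy (long vowel or closed), else the antepenult.
Weights: 5 li:d H, 6 fe L, 7 ga L.
The penult (syllable 6, fe) is light, so stress falls on the antepenult (syllable 5, li:d).
Stress on syllable 5: ri:k.tar.seg.pi.ˈli:d.fe.ga.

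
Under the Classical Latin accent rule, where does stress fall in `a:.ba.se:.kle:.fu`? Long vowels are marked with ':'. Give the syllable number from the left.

4

Classical Latin: stress the penult if heavy (long vowel or closed), else the antepenult.
Weights: 3 se: H, 4 kle: H, 5 fu L.
The penult (syllable 4, kle:) is heavy, so it takes stress.
Stress on syllable 4: a:.ba.se:.ˈkle:.fu.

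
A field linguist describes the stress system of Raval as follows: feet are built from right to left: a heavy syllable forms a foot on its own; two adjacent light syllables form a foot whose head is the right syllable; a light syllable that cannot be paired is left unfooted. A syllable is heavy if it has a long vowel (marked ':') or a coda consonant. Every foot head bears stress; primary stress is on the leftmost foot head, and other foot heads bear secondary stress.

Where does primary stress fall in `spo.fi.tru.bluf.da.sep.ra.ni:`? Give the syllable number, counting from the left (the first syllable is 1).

3

Weights: 1 spo L, 2 fi L, 3 tru L, 4 bluf H, 5 da L, 6 sep H, 7 ra L, 8 ni: H.
Parse right to left (heavy = foot alone; LL = one foot; stranded L unfooted): spo (fi.ˈtru) (ˈbluf) da (ˈsep) ra (ˈni:).
Foot heads: 3, 4, 6, 8.
Primary stress on the leftmost head = syllable 3.
Primary stress: syllable 3 → spo.fi.ˈtru.bluf.da.sep.ra.ni:.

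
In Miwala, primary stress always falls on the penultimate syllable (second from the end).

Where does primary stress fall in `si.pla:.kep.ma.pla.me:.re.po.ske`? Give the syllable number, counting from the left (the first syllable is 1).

The word has 9 syllables; the penultimate syllable (second from the end) is syllable 8 (po).
Primary stress: syllable 8 → si.pla:.kep.ma.pla.me:.re.ˈpo.ske.

8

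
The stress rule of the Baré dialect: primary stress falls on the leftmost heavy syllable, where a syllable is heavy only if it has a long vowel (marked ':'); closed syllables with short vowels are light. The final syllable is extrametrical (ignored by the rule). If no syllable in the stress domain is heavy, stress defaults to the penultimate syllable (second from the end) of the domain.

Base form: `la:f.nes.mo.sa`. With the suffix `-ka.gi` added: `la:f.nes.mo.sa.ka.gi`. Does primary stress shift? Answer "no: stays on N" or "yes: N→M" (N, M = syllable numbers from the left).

Base `la:f.nes.mo.sa` (4 syllables):
  The final syllable (4, sa) is extrametrical; the stress domain is syllables 1–3.
  Weights: 1 la:f H, 2 nes L, 3 mo L.
  Heavy syllables in the domain: 1. The leftmost is syllable 1 (la:f).
  → primary stress on syllable 1.
Suffixed `la:f.nes.mo.sa.ka.gi` (6 syllables):
  The final syllable (6, gi) is extrametrical; the stress domain is syllables 1–5.
  Weights: 1 la:f H, 2 nes L, 3 mo L, 4 sa L, 5 ka L.
  Heavy syllables in the domain: 1. The leftmost is syllable 1 (la:f).
  → primary stress on syllable 1.

no: stays on 1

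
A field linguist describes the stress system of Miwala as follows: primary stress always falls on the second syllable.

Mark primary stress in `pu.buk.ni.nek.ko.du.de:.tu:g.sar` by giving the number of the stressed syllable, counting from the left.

The word has 9 syllables; the second syllable is syllable 2 (buk).
Primary stress: syllable 2 → pu.ˈbuk.ni.nek.ko.du.de:.tu:g.sar.

2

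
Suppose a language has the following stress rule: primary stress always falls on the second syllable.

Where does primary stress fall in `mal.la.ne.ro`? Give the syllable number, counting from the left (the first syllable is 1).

The word has 4 syllables; the second syllable is syllable 2 (la).
Primary stress: syllable 2 → mal.ˈla.ne.ro.

2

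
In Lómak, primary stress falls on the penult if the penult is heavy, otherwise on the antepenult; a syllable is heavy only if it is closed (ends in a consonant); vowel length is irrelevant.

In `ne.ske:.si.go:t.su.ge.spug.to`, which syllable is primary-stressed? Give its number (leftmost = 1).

7

Weights: 6 ge L, 7 spug H, 8 to L.
The penult (syllable 7, spug) is heavy, so it takes stress.
Primary stress: syllable 7 → ne.ske:.si.go:t.su.ge.ˈspug.to.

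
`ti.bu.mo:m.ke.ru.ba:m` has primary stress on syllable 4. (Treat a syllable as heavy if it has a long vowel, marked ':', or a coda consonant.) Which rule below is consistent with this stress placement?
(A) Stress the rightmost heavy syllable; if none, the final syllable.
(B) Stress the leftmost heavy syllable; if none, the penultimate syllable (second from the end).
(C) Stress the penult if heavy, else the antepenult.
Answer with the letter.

C

Rule A → syllable 6 (observed: 4).
Rule B → syllable 3 (observed: 4).
Rule C → syllable 4 ✓.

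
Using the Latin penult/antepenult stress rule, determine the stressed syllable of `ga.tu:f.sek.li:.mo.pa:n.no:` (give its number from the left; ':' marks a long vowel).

6

Classical Latin: stress the penult if heavy (long vowel or closed), else the antepenult.
Weights: 5 mo L, 6 pa:n H, 7 no: H.
The penult (syllable 6, pa:n) is heavy, so it takes stress.
Stress on syllable 6: ga.tu:f.sek.li:.mo.ˈpa:n.no:.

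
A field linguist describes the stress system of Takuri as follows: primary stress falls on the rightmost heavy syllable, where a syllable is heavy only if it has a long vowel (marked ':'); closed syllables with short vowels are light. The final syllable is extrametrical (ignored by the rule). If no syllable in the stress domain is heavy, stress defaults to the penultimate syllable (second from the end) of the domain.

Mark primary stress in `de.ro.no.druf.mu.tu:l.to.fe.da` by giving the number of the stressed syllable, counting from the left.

The final syllable (9, da) is extrametrical; the stress domain is syllables 1–8.
Weights: 1 de L, 2 ro L, 3 no L, 4 druf L, 5 mu L, 6 tu:l H, 7 to L, 8 fe L.
Heavy syllables in the domain: 6. The rightmost is syllable 6 (tu:l).
Primary stress: syllable 6 → de.ro.no.druf.mu.ˈtu:l.to.fe.da.

6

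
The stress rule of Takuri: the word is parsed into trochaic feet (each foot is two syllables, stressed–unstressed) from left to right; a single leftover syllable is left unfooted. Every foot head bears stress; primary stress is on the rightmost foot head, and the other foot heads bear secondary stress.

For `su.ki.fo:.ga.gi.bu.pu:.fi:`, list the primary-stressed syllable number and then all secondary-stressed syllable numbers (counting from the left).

primary 7, secondary 1, 3, 5

Parse left to right into trochaic (ˈσσ) feet: (ˈsu.ki) (ˈfo:.ga) (ˈgi.bu) (ˈpu:.fi:).
Foot heads (stressed positions): 1, 3, 5, 7.
End Rule Rightmost: primary stress on the rightmost head = syllable 7.
Secondary stress on 1, 3, 5: ˌsu.ki.ˌfo:.ga.ˌgi.bu.ˈpu:.fi:.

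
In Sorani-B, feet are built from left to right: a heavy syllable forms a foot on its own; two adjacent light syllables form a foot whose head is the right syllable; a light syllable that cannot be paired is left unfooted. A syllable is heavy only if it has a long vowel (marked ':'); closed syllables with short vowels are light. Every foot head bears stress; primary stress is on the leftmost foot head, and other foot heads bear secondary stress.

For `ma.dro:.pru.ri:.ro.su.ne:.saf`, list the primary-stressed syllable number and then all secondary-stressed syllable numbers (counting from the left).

Weights: 1 ma L, 2 dro: H, 3 pru L, 4 ri: H, 5 ro L, 6 su L, 7 ne: H, 8 saf L.
Parse left to right (heavy = foot alone; LL = one foot; stranded L unfooted): ma (ˈdro:) pru (ˈri:) (ro.ˈsu) (ˈne:) saf.
Foot heads: 2, 4, 6, 7.
Primary stress on the leftmost head = syllable 2.
Secondary stress on 4, 6, 7: ma.ˈdro:.pru.ˌri:.ro.ˌsu.ˌne:.saf.

primary 2, secondary 4, 6, 7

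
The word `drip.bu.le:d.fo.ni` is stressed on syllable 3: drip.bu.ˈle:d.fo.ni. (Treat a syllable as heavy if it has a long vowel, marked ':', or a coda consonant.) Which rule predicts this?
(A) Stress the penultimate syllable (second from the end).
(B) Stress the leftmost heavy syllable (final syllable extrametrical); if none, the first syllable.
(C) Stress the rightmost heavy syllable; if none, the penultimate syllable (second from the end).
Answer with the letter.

Rule A → syllable 4 (observed: 3).
Rule B → syllable 1 (observed: 3).
Rule C → syllable 3 ✓.

C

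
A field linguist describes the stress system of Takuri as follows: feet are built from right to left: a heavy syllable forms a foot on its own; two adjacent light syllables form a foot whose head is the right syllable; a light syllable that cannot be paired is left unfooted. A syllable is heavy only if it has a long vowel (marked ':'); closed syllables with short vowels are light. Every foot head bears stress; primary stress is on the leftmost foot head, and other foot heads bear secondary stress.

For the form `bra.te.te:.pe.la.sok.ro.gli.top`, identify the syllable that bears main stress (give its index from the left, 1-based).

2

Weights: 1 bra L, 2 te L, 3 te: H, 4 pe L, 5 la L, 6 sok L, 7 ro L, 8 gli L, 9 top L.
Parse right to left (heavy = foot alone; LL = one foot; stranded L unfooted): (bra.ˈte) (ˈte:) (pe.ˈla) (sok.ˈro) (gli.ˈtop).
Foot heads: 2, 3, 5, 7, 9.
Primary stress on the leftmost head = syllable 2.
Primary stress: syllable 2 → bra.ˈte.te:.pe.la.sok.ro.gli.top.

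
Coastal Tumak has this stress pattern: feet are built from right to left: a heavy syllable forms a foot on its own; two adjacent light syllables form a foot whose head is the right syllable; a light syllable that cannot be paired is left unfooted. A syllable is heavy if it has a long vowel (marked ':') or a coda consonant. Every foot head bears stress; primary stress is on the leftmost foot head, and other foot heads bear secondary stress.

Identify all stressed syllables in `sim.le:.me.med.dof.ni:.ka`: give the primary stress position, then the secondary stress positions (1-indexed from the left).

Weights: 1 sim H, 2 le: H, 3 me L, 4 med H, 5 dof H, 6 ni: H, 7 ka L.
Parse right to left (heavy = foot alone; LL = one foot; stranded L unfooted): (ˈsim) (ˈle:) me (ˈmed) (ˈdof) (ˈni:) ka.
Foot heads: 1, 2, 4, 5, 6.
Primary stress on the leftmost head = syllable 1.
Secondary stress on 2, 4, 5, 6: ˈsim.ˌle:.me.ˌmed.ˌdof.ˌni:.ka.

primary 1, secondary 2, 4, 5, 6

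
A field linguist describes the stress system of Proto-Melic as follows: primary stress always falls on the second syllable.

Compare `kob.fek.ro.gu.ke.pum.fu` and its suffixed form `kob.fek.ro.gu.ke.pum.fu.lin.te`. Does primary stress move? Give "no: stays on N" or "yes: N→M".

Base `kob.fek.ro.gu.ke.pum.fu` (7 syllables):
  The word has 7 syllables; the second syllable is syllable 2 (fek).
  → primary stress on syllable 2.
Suffixed `kob.fek.ro.gu.ke.pum.fu.lin.te` (9 syllables):
  The word has 9 syllables; the second syllable is syllable 2 (fek).
  → primary stress on syllable 2.

no: stays on 2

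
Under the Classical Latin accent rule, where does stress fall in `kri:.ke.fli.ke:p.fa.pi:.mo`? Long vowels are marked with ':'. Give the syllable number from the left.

6

Classical Latin: stress the penult if heavy (long vowel or closed), else the antepenult.
Weights: 5 fa L, 6 pi: H, 7 mo L.
The penult (syllable 6, pi:) is heavy, so it takes stress.
Stress on syllable 6: kri:.ke.fli.ke:p.fa.ˈpi:.mo.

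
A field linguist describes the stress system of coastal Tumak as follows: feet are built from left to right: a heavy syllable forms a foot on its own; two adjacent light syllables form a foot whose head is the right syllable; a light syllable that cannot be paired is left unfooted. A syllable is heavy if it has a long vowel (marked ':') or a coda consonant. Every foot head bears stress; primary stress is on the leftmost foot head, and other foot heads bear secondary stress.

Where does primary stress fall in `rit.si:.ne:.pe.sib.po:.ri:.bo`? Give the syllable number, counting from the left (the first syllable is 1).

1

Weights: 1 rit H, 2 si: H, 3 ne: H, 4 pe L, 5 sib H, 6 po: H, 7 ri: H, 8 bo L.
Parse left to right (heavy = foot alone; LL = one foot; stranded L unfooted): (ˈrit) (ˈsi:) (ˈne:) pe (ˈsib) (ˈpo:) (ˈri:) bo.
Foot heads: 1, 2, 3, 5, 6, 7.
Primary stress on the leftmost head = syllable 1.
Primary stress: syllable 1 → ˈrit.si:.ne:.pe.sib.po:.ri:.bo.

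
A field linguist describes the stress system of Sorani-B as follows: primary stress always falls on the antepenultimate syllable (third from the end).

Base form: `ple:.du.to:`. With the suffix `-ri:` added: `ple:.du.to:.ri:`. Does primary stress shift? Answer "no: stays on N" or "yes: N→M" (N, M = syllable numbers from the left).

yes: 1→2

Base `ple:.du.to:` (3 syllables):
  The word has 3 syllables; the antepenultimate syllable (third from the end) is syllable 1 (ple:).
  → primary stress on syllable 1.
Suffixed `ple:.du.to:.ri:` (4 syllables):
  The word has 4 syllables; the antepenultimate syllable (third from the end) is syllable 2 (du).
  → primary stress on syllable 2.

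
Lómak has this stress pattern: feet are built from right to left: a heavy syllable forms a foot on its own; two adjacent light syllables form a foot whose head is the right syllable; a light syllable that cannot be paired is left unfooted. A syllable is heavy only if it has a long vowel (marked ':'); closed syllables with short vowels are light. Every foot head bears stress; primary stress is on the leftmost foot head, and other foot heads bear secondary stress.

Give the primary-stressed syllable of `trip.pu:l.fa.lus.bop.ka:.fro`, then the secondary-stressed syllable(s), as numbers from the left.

Weights: 1 trip L, 2 pu:l H, 3 fa L, 4 lus L, 5 bop L, 6 ka: H, 7 fro L.
Parse right to left (heavy = foot alone; LL = one foot; stranded L unfooted): trip (ˈpu:l) fa (lus.ˈbop) (ˈka:) fro.
Foot heads: 2, 5, 6.
Primary stress on the leftmost head = syllable 2.
Secondary stress on 5, 6: trip.ˈpu:l.fa.lus.ˌbop.ˌka:.fro.

primary 2, secondary 5, 6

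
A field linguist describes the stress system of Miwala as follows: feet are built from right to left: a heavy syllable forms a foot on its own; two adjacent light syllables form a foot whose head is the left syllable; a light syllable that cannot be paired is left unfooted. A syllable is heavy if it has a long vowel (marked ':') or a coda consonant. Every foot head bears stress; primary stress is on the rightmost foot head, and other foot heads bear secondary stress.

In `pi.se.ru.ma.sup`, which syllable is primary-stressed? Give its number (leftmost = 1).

5

Weights: 1 pi L, 2 se L, 3 ru L, 4 ma L, 5 sup H.
Parse right to left (heavy = foot alone; LL = one foot; stranded L unfooted): (ˈpi.se) (ˈru.ma) (ˈsup).
Foot heads: 1, 3, 5.
Primary stress on the rightmost head = syllable 5.
Primary stress: syllable 5 → pi.se.ru.ma.ˈsup.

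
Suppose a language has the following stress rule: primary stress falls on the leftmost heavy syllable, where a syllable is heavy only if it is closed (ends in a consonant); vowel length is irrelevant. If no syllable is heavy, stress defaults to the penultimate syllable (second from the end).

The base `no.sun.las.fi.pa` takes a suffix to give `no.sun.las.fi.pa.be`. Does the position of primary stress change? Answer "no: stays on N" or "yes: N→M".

no: stays on 2

Base `no.sun.las.fi.pa` (5 syllables):
  Weights: 1 no L, 2 sun H, 3 las H, 4 fi L, 5 pa L.
  Heavy syllables in the domain: 2, 3. The leftmost is syllable 2 (sun).
  → primary stress on syllable 2.
Suffixed `no.sun.las.fi.pa.be` (6 syllables):
  Weights: 1 no L, 2 sun H, 3 las H, 4 fi L, 5 pa L, 6 be L.
  Heavy syllables in the domain: 2, 3. The leftmost is syllable 2 (sun).
  → primary stress on syllable 2.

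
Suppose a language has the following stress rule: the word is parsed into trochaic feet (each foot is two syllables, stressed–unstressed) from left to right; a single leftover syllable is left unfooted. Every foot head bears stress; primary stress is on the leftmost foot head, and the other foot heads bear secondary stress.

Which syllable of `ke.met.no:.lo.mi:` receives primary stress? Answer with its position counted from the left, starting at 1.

1

Parse left to right into trochaic (ˈσσ) feet: (ˈke.met) (ˈno:.lo) mi:. Syllable 5 is left unfooted.
Foot heads (stressed positions): 1, 3.
End Rule Leftmost: primary stress on the leftmost head = syllable 1.
Primary stress: syllable 1 → ˈke.met.no:.lo.mi:.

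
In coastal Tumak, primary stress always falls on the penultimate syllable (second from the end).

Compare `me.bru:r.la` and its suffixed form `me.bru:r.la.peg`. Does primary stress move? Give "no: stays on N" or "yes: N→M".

Base `me.bru:r.la` (3 syllables):
  The word has 3 syllables; the penultimate syllable (second from the end) is syllable 2 (bru:r).
  → primary stress on syllable 2.
Suffixed `me.bru:r.la.peg` (4 syllables):
  The word has 4 syllables; the penultimate syllable (second from the end) is syllable 3 (la).
  → primary stress on syllable 3.

yes: 2→3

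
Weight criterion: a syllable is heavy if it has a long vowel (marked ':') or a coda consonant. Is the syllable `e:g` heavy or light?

heavy

`e:g`: long vowel, closed (coda /g/). Long vowel and closed → heavy.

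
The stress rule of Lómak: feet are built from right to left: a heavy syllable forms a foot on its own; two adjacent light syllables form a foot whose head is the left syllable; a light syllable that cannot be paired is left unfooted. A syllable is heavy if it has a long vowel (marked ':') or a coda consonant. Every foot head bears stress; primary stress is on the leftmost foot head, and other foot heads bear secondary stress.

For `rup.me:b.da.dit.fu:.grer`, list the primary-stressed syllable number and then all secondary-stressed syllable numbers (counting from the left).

Weights: 1 rup H, 2 me:b H, 3 da L, 4 dit H, 5 fu: H, 6 grer H.
Parse right to left (heavy = foot alone; LL = one foot; stranded L unfooted): (ˈrup) (ˈme:b) da (ˈdit) (ˈfu:) (ˈgrer).
Foot heads: 1, 2, 4, 5, 6.
Primary stress on the leftmost head = syllable 1.
Secondary stress on 2, 4, 5, 6: ˈrup.ˌme:b.da.ˌdit.ˌfu:.ˌgrer.

primary 1, secondary 2, 4, 5, 6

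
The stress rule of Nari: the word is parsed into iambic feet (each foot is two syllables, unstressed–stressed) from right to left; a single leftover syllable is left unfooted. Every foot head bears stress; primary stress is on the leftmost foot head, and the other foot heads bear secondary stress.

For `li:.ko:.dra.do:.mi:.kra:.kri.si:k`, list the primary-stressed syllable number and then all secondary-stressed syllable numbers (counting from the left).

primary 2, secondary 4, 6, 8

Parse right to left into iambic (σˈσ) feet: (li:.ˈko:) (dra.ˈdo:) (mi:.ˈkra:) (kri.ˈsi:k).
Foot heads (stressed positions): 2, 4, 6, 8.
End Rule Leftmost: primary stress on the leftmost head = syllable 2.
Secondary stress on 4, 6, 8: li:.ˈko:.dra.ˌdo:.mi:.ˌkra:.kri.ˌsi:k.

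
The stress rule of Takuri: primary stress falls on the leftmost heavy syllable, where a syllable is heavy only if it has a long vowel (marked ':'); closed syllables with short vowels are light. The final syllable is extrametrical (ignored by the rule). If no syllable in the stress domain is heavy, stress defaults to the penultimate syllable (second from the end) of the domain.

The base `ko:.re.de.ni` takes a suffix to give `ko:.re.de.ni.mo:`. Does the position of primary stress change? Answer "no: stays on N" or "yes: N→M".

no: stays on 1

Base `ko:.re.de.ni` (4 syllables):
  The final syllable (4, ni) is extrametrical; the stress domain is syllables 1–3.
  Weights: 1 ko: H, 2 re L, 3 de L.
  Heavy syllables in the domain: 1. The leftmost is syllable 1 (ko:).
  → primary stress on syllable 1.
Suffixed `ko:.re.de.ni.mo:` (5 syllables):
  The final syllable (5, mo:) is extrametrical; the stress domain is syllables 1–4.
  Weights: 1 ko: H, 2 re L, 3 de L, 4 ni L.
  Heavy syllables in the domain: 1. The leftmost is syllable 1 (ko:).
  → primary stress on syllable 1.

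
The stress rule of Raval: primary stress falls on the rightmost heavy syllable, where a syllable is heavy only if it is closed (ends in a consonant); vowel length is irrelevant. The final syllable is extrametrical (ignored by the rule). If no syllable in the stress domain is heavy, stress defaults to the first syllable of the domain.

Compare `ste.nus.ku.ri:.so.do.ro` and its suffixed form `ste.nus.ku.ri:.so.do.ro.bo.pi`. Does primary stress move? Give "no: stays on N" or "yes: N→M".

no: stays on 2

Base `ste.nus.ku.ri:.so.do.ro` (7 syllables):
  The final syllable (7, ro) is extrametrical; the stress domain is syllables 1–6.
  Weights: 1 ste L, 2 nus H, 3 ku L, 4 ri: L, 5 so L, 6 do L.
  Heavy syllables in the domain: 2. The rightmost is syllable 2 (nus).
  → primary stress on syllable 2.
Suffixed `ste.nus.ku.ri:.so.do.ro.bo.pi` (9 syllables):
  The final syllable (9, pi) is extrametrical; the stress domain is syllables 1–8.
  Weights: 1 ste L, 2 nus H, 3 ku L, 4 ri: L, 5 so L, 6 do L, 7 ro L, 8 bo L.
  Heavy syllables in the domain: 2. The rightmost is syllable 2 (nus).
  → primary stress on syllable 2.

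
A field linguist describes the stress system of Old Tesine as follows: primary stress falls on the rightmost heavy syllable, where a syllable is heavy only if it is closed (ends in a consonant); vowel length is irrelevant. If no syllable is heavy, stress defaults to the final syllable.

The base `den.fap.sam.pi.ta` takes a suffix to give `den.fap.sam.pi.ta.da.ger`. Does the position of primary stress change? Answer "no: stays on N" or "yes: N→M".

yes: 3→7

Base `den.fap.sam.pi.ta` (5 syllables):
  Weights: 1 den H, 2 fap H, 3 sam H, 4 pi L, 5 ta L.
  Heavy syllables in the domain: 1, 2, 3. The rightmost is syllable 3 (sam).
  → primary stress on syllable 3.
Suffixed `den.fap.sam.pi.ta.da.ger` (7 syllables):
  Weights: 1 den H, 2 fap H, 3 sam H, 4 pi L, 5 ta L, 6 da L, 7 ger H.
  Heavy syllables in the domain: 1, 2, 3, 7. The rightmost is syllable 7 (ger).
  → primary stress on syllable 7.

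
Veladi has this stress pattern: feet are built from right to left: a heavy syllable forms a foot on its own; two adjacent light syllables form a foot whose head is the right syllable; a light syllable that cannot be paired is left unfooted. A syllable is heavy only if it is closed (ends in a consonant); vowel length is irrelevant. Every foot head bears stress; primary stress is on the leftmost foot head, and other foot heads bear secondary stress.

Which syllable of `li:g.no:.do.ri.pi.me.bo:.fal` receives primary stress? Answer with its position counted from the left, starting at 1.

1

Weights: 1 li:g H, 2 no: L, 3 do L, 4 ri L, 5 pi L, 6 me L, 7 bo: L, 8 fal H.
Parse right to left (heavy = foot alone; LL = one foot; stranded L unfooted): (ˈli:g) (no:.ˈdo) (ri.ˈpi) (me.ˈbo:) (ˈfal).
Foot heads: 1, 3, 5, 7, 8.
Primary stress on the leftmost head = syllable 1.
Primary stress: syllable 1 → ˈli:g.no:.do.ri.pi.me.bo:.fal.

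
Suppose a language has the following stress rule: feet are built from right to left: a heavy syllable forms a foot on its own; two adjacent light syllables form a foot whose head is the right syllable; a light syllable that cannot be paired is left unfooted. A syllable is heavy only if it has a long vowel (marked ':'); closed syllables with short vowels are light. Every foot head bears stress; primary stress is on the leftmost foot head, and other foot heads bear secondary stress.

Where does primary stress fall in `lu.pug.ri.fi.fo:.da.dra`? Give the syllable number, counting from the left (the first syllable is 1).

Weights: 1 lu L, 2 pug L, 3 ri L, 4 fi L, 5 fo: H, 6 da L, 7 dra L.
Parse right to left (heavy = foot alone; LL = one foot; stranded L unfooted): (lu.ˈpug) (ri.ˈfi) (ˈfo:) (da.ˈdra).
Foot heads: 2, 4, 5, 7.
Primary stress on the leftmost head = syllable 2.
Primary stress: syllable 2 → lu.ˈpug.ri.fi.fo:.da.dra.

2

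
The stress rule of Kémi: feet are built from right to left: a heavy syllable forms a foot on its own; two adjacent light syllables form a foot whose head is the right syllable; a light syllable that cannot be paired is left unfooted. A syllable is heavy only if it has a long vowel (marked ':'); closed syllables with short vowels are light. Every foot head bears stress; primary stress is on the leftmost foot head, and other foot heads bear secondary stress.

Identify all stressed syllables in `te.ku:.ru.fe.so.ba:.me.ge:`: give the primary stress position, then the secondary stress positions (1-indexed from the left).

Weights: 1 te L, 2 ku: H, 3 ru L, 4 fe L, 5 so L, 6 ba: H, 7 me L, 8 ge: H.
Parse right to left (heavy = foot alone; LL = one foot; stranded L unfooted): te (ˈku:) ru (fe.ˈso) (ˈba:) me (ˈge:).
Foot heads: 2, 5, 6, 8.
Primary stress on the leftmost head = syllable 2.
Secondary stress on 5, 6, 8: te.ˈku:.ru.fe.ˌso.ˌba:.me.ˌge:.

primary 2, secondary 5, 6, 8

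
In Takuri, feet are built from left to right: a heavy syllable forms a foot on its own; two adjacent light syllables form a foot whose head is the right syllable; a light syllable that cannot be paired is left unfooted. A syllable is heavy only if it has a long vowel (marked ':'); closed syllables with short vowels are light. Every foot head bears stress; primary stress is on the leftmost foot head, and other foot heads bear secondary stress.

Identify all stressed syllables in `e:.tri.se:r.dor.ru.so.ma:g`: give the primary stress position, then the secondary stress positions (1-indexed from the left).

Weights: 1 e: H, 2 tri L, 3 se:r H, 4 dor L, 5 ru L, 6 so L, 7 ma:g H.
Parse left to right (heavy = foot alone; LL = one foot; stranded L unfooted): (ˈe:) tri (ˈse:r) (dor.ˈru) so (ˈma:g).
Foot heads: 1, 3, 5, 7.
Primary stress on the leftmost head = syllable 1.
Secondary stress on 3, 5, 7: ˈe:.tri.ˌse:r.dor.ˌru.so.ˌma:g.

primary 1, secondary 3, 5, 7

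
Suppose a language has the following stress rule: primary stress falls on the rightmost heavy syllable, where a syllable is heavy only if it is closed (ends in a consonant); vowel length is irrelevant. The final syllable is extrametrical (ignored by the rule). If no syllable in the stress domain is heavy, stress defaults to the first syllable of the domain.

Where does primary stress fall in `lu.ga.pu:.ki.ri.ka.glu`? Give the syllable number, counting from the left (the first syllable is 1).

The final syllable (7, glu) is extrametrical; the stress domain is syllables 1–6.
Weights: 1 lu L, 2 ga L, 3 pu: L, 4 ki L, 5 ri L, 6 ka L.
No heavy syllable in the domain; default to the first syllable of the domain = syllable 1.
Primary stress: syllable 1 → ˈlu.ga.pu:.ki.ri.ka.glu.

1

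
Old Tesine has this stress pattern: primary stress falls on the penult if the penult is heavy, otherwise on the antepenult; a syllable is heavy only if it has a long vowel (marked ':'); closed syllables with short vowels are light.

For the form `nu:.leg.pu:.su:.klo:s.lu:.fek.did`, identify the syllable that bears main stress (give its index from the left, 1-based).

6

Weights: 6 lu: H, 7 fek L, 8 did L.
The penult (syllable 7, fek) is light, so stress falls on the antepenult (syllable 6, lu:).
Primary stress: syllable 6 → nu:.leg.pu:.su:.klo:s.ˈlu:.fek.did.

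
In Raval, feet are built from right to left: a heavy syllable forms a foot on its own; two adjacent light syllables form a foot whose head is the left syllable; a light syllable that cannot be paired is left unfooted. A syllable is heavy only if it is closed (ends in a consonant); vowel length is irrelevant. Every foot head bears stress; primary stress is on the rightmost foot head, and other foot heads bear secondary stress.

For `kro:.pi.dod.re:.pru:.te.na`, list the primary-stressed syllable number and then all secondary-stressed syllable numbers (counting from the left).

primary 6, secondary 1, 3, 4

Weights: 1 kro: L, 2 pi L, 3 dod H, 4 re: L, 5 pru: L, 6 te L, 7 na L.
Parse right to left (heavy = foot alone; LL = one foot; stranded L unfooted): (ˈkro:.pi) (ˈdod) (ˈre:.pru:) (ˈte.na).
Foot heads: 1, 3, 4, 6.
Primary stress on the rightmost head = syllable 6.
Secondary stress on 1, 3, 4: ˌkro:.pi.ˌdod.ˌre:.pru:.ˈte.na.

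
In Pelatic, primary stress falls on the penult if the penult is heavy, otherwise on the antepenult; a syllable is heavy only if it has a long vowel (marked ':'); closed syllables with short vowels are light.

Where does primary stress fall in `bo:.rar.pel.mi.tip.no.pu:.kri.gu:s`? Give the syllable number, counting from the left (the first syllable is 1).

Weights: 7 pu: H, 8 kri L, 9 gu:s H.
The penult (syllable 8, kri) is light, so stress falls on the antepenult (syllable 7, pu:).
Primary stress: syllable 7 → bo:.rar.pel.mi.tip.no.ˈpu:.kri.gu:s.

7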